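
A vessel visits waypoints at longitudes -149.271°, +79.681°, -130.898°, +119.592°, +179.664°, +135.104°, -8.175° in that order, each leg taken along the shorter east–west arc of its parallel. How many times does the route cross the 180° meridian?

3

Leg 1: -149.271° → +79.681°, shortest Δλ = -131.048° (west) — crosses 180°.
Leg 2: +79.681° → -130.898°, shortest Δλ = 149.421° (east) — crosses 180°.
Leg 3: -130.898° → +119.592°, shortest Δλ = -109.51° (west) — crosses 180°.
Leg 4: +119.592° → +179.664°, shortest Δλ = 60.072° (east) — does not cross 180°.
Leg 5: +179.664° → +135.104°, shortest Δλ = -44.56° (west) — does not cross 180°.
Leg 6: +135.104° → -8.175°, shortest Δλ = -143.279° (west) — does not cross 180°.
Total crossings: 3.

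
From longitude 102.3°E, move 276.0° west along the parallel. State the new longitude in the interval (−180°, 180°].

173.7°W

Start at +102.3°; shift −276.0° → -173.7°.
-173.7° already lies in (−180°, 180°].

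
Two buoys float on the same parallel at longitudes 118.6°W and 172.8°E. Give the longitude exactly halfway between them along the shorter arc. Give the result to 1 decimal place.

Signed shortest Δλ from -118.6° to +172.8° is -68.6°.
Midpoint longitude = -118.6° + (-68.6°)/2 = -118.6° − 34.3° = -152.9°.
(The naïve average (-118.6 + +172.8)/2 = 27.1° is on the wrong side of the globe.)

152.9°W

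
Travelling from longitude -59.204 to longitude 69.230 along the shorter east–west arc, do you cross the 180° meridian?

Signed shortest Δλ = ((69.230 − -59.204 + 180) mod 360) − 180 = 128.434°.
Going east by 128.434° from -59.204° reaches +69.230° without touching 180°.

No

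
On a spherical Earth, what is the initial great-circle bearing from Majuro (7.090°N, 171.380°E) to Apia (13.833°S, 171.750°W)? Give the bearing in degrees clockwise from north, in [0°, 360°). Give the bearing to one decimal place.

Δλ = -171.750 − 171.380 = -343.130°; wrapped into (−180°, 180°]: 16.870°.
θ = atan2( sin Δλ · cos φ₂ , cos φ₁ · sin φ₂ − sin φ₁ · cos φ₂ · cos Δλ )
  = atan2(0.28178, -0.35196) = 141.318° → normalised to [0°, 360°): 141.318°.

141.3°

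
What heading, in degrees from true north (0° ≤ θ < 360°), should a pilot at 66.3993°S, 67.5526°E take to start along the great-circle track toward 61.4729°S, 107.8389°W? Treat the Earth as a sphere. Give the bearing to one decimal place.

182.8°

Δλ = -107.8389 − 67.5526 = -175.3915°.
θ = atan2( sin Δλ · cos φ₂ , cos φ₁ · sin φ₂ − sin φ₁ · cos φ₂ · cos Δλ )
  = atan2(-0.03837, -0.78797) = -177.212° → normalised to [0°, 360°): 182.788°.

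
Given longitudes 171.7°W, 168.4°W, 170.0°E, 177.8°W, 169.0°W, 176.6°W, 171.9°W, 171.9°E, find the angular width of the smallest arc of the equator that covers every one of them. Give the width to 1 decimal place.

21.6°

Sort the longitudes: -177.8°, -176.6°, -171.9°, -171.7°, -169.0°, -168.4°, +170.0°, +171.9°.
Eastward gaps between consecutive values (wrapping around): 1.2°, 4.7°, 0.2°, 2.7°, 0.6°, 338.4°, 1.9°, 10.3°.
Largest gap = 338.4° ⇒ minimal covering band is its complement: 360° − 338.4° = 21.6°.
Band runs from +170.0° eastward to -168.4°, crossing the antimeridian.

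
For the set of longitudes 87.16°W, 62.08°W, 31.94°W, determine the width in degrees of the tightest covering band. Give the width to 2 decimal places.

Sort the longitudes: -87.16°, -62.08°, -31.94°.
Eastward gaps between consecutive values (wrapping around): 25.08°, 30.14°, 304.78°.
Largest gap = 304.78° ⇒ minimal covering band is its complement: 360° − 304.78° = 55.22°.
Band runs from -87.16° eastward to -31.94°.

55.22°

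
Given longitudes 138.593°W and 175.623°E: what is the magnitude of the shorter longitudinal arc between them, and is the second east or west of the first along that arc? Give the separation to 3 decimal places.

45.784° west

Raw difference: 175.623 − -138.593 = 314.216°.
Normalise into (−180°, 180°]: 314.216° − 360° = -45.784°.
Negative ⇒ the second point lies to the west; separation 45.784°.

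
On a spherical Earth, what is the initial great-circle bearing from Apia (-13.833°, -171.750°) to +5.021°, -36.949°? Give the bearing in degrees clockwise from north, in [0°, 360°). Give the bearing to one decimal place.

96.7°

Δλ = -36.949 − -171.750 = 134.801°.
θ = atan2( sin Δλ · cos φ₂ , cos φ₁ · sin φ₂ − sin φ₁ · cos φ₂ · cos Δλ )
  = atan2(0.70684, -0.08285) = 96.685° → normalised to [0°, 360°): 96.685°.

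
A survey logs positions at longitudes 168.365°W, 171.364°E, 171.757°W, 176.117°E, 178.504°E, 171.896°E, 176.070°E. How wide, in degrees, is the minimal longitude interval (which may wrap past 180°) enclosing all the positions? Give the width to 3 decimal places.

20.271°

Sort the longitudes: -171.757°, -168.365°, +171.364°, +171.896°, +176.070°, +176.117°, +178.504°.
Eastward gaps between consecutive values (wrapping around): 3.392°, 339.729°, 0.532°, 4.174°, 0.047°, 2.387°, 9.739°.
Largest gap = 339.729° ⇒ minimal covering band is its complement: 360° − 339.729° = 20.271°.
Band runs from +171.364° eastward to -168.365°, crossing the antimeridian.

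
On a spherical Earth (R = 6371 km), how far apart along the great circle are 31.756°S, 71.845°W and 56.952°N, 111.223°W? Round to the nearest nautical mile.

Δλ = -111.223 − -71.845 = -39.378°.
Δφ = 56.952 − -31.756 = 88.708°.
a = sin²(Δφ/2) + cos φ₁ · cos φ₂ · sin²(Δλ/2) = 0.541362.
c = 2·atan2(√a, √(1−a)) = 1.65361 rad → d = 6371·c ≈ 10535.18 km ≈ 5688.54 nmi.

5689 nmi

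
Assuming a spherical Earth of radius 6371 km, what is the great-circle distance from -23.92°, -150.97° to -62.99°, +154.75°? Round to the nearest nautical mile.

Δλ = 154.75 − -150.97 = 305.72°; wrapped into (−180°, 180°]: -54.28°.
Δφ = -62.99 − -23.92 = -39.07°.
a = sin²(Δφ/2) + cos φ₁ · cos φ₂ · sin²(Δλ/2) = 0.198197.
c = 2·atan2(√a, √(1−a)) = 0.92278 rad → d = 6371·c ≈ 5879.04 km ≈ 3174.43 nmi.

3174 nmi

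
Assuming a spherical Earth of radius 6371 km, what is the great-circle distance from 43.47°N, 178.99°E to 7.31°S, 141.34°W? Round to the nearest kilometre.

Δλ = -141.34 − 178.99 = -320.33°; wrapped into (−180°, 180°]: 39.67°.
Δφ = -7.31 − 43.47 = -50.78°.
a = sin²(Δφ/2) + cos φ₁ · cos φ₂ · sin²(Δλ/2) = 0.266727.
c = 2·atan2(√a, √(1−a)) = 1.08541 rad → d = 6371·c ≈ 6915.18 km.

6915 km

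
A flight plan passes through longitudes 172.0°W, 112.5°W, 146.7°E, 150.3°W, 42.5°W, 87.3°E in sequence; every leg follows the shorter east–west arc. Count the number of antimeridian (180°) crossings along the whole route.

Leg 1: -172.0° → -112.5°, shortest Δλ = 59.5° (east) — does not cross 180°.
Leg 2: -112.5° → +146.7°, shortest Δλ = -100.8° (west) — crosses 180°.
Leg 3: +146.7° → -150.3°, shortest Δλ = 63.0° (east) — crosses 180°.
Leg 4: -150.3° → -42.5°, shortest Δλ = 107.8° (east) — does not cross 180°.
Leg 5: -42.5° → +87.3°, shortest Δλ = 129.8° (east) — does not cross 180°.
Total crossings: 2.

2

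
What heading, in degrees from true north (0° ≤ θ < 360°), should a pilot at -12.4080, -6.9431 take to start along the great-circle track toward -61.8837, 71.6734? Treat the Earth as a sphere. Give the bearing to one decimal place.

151.2°

Δλ = 71.6734 − -6.9431 = 78.6165°.
θ = atan2( sin Δλ · cos φ₂ , cos φ₁ · sin φ₂ − sin φ₁ · cos φ₂ · cos Δλ )
  = atan2(0.46199, -0.84141) = 151.230° → normalised to [0°, 360°): 151.230°.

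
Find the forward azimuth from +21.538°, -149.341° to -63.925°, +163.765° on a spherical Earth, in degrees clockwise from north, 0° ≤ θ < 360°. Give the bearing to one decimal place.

198.7°

Δλ = 163.765 − -149.341 = 313.106°; wrapped into (−180°, 180°]: -46.894°.
θ = atan2( sin Δλ · cos φ₂ , cos φ₁ · sin φ₂ − sin φ₁ · cos φ₂ · cos Δλ )
  = atan2(-0.32091, -0.94577) = -161.257° → normalised to [0°, 360°): 198.743°.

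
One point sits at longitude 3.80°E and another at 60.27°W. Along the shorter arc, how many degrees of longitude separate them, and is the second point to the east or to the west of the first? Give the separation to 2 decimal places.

64.07° west

Raw difference: -60.27 − 3.80 = -64.07°.
Normalise into (−180°, 180°]: -64.07° stays -64.07°.
Negative ⇒ the second point lies to the west; separation 64.07°.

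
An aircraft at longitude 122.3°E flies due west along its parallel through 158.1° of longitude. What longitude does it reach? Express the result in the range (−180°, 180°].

35.8°W

Start at +122.3°; shift −158.1° → -35.8°.
-35.8° already lies in (−180°, 180°].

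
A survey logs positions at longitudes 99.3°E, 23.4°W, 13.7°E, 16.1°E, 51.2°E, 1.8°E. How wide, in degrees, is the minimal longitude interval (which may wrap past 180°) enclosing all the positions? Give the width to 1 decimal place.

Sort the longitudes: -23.4°, +1.8°, +13.7°, +16.1°, +51.2°, +99.3°.
Eastward gaps between consecutive values (wrapping around): 25.2°, 11.9°, 2.4°, 35.1°, 48.1°, 237.3°.
Largest gap = 237.3° ⇒ minimal covering band is its complement: 360° − 237.3° = 122.7°.
Band runs from -23.4° eastward to +99.3°.

122.7°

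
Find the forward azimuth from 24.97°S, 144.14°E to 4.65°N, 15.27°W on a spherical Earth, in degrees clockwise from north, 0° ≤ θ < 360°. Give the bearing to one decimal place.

227.6°

Δλ = -15.27 − 144.14 = -159.41°.
θ = atan2( sin Δλ · cos φ₂ , cos φ₁ · sin φ₂ − sin φ₁ · cos φ₂ · cos Δλ )
  = atan2(-0.35052, -0.32039) = -132.428° → normalised to [0°, 360°): 227.572°.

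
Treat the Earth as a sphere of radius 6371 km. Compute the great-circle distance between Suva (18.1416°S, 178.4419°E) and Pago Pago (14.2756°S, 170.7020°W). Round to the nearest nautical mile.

Δλ = -170.7020 − 178.4419 = -349.1439°; wrapped into (−180°, 180°]: 10.8561°.
Δφ = -14.2756 − -18.1416 = 3.8660°.
a = sin²(Δφ/2) + cos φ₁ · cos φ₂ · sin²(Δλ/2) = 0.009379.
c = 2·atan2(√a, √(1−a)) = 0.19399 rad → d = 6371·c ≈ 1235.92 km ≈ 667.34 nmi.

667 nmi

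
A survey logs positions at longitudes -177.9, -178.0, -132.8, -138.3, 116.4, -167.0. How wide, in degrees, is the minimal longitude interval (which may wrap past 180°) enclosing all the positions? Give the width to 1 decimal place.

Sort the longitudes: -178.0°, -177.9°, -167.0°, -138.3°, -132.8°, +116.4°.
Eastward gaps between consecutive values (wrapping around): 0.1°, 10.9°, 28.7°, 5.5°, 249.2°, 65.6°.
Largest gap = 249.2° ⇒ minimal covering band is its complement: 360° − 249.2° = 110.8°.
Band runs from +116.4° eastward to -132.8°, crossing the antimeridian.

110.8°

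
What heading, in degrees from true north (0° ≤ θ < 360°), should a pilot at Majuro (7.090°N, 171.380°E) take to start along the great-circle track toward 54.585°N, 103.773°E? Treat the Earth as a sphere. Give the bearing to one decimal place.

Δλ = 103.773 − 171.380 = -67.607°.
θ = atan2( sin Δλ · cos φ₂ , cos φ₁ · sin φ₂ − sin φ₁ · cos φ₂ · cos Δλ )
  = atan2(-0.53580, 0.78150) = -34.435° → normalised to [0°, 360°): 325.565°.

325.6°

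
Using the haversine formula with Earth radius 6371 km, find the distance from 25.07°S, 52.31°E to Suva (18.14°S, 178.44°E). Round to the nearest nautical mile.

6728 nmi

Δλ = 178.44 − 52.31 = 126.13°.
Δφ = -18.14 − -25.07 = 6.93°.
a = sin²(Δφ/2) + cos φ₁ · cos φ₂ · sin²(Δλ/2) = 0.687803.
c = 2·atan2(√a, √(1−a)) = 1.95585 rad → d = 6371·c ≈ 12460.69 km ≈ 6728.24 nmi.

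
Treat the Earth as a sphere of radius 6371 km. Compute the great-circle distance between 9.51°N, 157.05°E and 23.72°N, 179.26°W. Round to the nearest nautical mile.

1604 nmi

Δλ = -179.26 − 157.05 = -336.31°; wrapped into (−180°, 180°]: 23.69°.
Δφ = 23.72 − 9.51 = 14.21°.
a = sin²(Δφ/2) + cos φ₁ · cos φ₂ · sin²(Δλ/2) = 0.053343.
c = 2·atan2(√a, √(1−a)) = 0.46613 rad → d = 6371·c ≈ 2969.71 km ≈ 1603.52 nmi.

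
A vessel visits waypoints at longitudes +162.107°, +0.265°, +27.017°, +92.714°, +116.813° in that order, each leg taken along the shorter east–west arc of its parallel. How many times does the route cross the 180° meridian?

Leg 1: +162.107° → +0.265°, shortest Δλ = -161.842° (west) — does not cross 180°.
Leg 2: +0.265° → +27.017°, shortest Δλ = 26.752° (east) — does not cross 180°.
Leg 3: +27.017° → +92.714°, shortest Δλ = 65.697° (east) — does not cross 180°.
Leg 4: +92.714° → +116.813°, shortest Δλ = 24.099° (east) — does not cross 180°.
Total crossings: 0.

0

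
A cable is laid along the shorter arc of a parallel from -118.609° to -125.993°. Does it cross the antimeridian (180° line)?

No

Signed shortest Δλ = ((-125.993 − -118.609 + 180) mod 360) − 180 = -7.384°.
Going west by 7.384° from -118.609° reaches -125.993° without touching 180°.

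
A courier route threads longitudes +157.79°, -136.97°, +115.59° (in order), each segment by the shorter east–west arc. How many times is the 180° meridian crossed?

2

Leg 1: +157.79° → -136.97°, shortest Δλ = 65.24° (east) — crosses 180°.
Leg 2: -136.97° → +115.59°, shortest Δλ = -107.44° (west) — crosses 180°.
Total crossings: 2.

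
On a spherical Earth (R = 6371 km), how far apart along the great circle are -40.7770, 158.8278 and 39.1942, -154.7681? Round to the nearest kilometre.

10059 km

Δλ = -154.7681 − 158.8278 = -313.5959°; wrapped into (−180°, 180°]: 46.4041°.
Δφ = 39.1942 − -40.7770 = 79.9712°.
a = sin²(Δφ/2) + cos φ₁ · cos φ₂ · sin²(Δλ/2) = 0.504022.
c = 2·atan2(√a, √(1−a)) = 1.57884 rad → d = 6371·c ≈ 10058.79 km.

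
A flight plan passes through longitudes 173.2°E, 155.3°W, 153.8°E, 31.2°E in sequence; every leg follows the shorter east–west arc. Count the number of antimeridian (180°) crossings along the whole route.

Leg 1: +173.2° → -155.3°, shortest Δλ = 31.5° (east) — crosses 180°.
Leg 2: -155.3° → +153.8°, shortest Δλ = -50.9° (west) — crosses 180°.
Leg 3: +153.8° → +31.2°, shortest Δλ = -122.6° (west) — does not cross 180°.
Total crossings: 2.

2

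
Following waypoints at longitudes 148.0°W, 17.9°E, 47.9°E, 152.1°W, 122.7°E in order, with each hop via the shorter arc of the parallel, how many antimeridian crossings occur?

Leg 1: -148.0° → +17.9°, shortest Δλ = 165.9° (east) — does not cross 180°.
Leg 2: +17.9° → +47.9°, shortest Δλ = 30.0° (east) — does not cross 180°.
Leg 3: +47.9° → -152.1°, shortest Δλ = 160.0° (east) — crosses 180°.
Leg 4: -152.1° → +122.7°, shortest Δλ = -85.2° (west) — crosses 180°.
Total crossings: 2.

2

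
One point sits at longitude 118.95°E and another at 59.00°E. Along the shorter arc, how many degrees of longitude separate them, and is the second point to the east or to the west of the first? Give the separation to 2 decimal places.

59.95° west

Raw difference: 59.00 − 118.95 = -59.95°.
Normalise into (−180°, 180°]: -59.95° stays -59.95°.
Negative ⇒ the second point lies to the west; separation 59.95°.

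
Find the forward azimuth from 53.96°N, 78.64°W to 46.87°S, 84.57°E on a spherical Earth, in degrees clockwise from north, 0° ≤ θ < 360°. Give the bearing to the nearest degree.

Δλ = 84.57 − -78.64 = 163.21°.
θ = atan2( sin Δλ · cos φ₂ , cos φ₁ · sin φ₂ − sin φ₁ · cos φ₂ · cos Δλ )
  = atan2(0.19748, 0.09986) = 63.176° → normalised to [0°, 360°): 63.176°.

63°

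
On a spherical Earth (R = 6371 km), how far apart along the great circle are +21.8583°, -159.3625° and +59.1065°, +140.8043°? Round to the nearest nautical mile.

Δλ = 140.8043 − -159.3625 = 300.1668°; wrapped into (−180°, 180°]: -59.8332°.
Δφ = 59.1065 − 21.8583 = 37.2482°.
a = sin²(Δφ/2) + cos φ₁ · cos φ₂ · sin²(Δλ/2) = 0.220522.
c = 2·atan2(√a, √(1−a)) = 0.97767 rad → d = 6371·c ≈ 6228.74 km ≈ 3363.25 nmi.

3363 nmi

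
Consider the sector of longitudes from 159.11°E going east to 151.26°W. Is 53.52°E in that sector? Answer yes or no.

No

Band width going east from +159.11° to -151.26°: ((-151.26 − 159.11) mod 360) = 49.63°.
Offset of +53.52° east of the west edge: ((53.52 − 159.11) mod 360) = 254.41°.
254.41° > 49.63° ⇒ outside.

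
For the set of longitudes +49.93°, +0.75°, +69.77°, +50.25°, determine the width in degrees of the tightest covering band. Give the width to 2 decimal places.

Sort the longitudes: +0.75°, +49.93°, +50.25°, +69.77°.
Eastward gaps between consecutive values (wrapping around): 49.18°, 0.32°, 19.52°, 290.98°.
Largest gap = 290.98° ⇒ minimal covering band is its complement: 360° − 290.98° = 69.02°.
Band runs from +0.75° eastward to +69.77°.

69.02°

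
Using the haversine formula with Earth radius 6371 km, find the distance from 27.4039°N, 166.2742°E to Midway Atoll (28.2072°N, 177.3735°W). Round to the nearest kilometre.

1610 km

Δλ = -177.3735 − 166.2742 = -343.6477°; wrapped into (−180°, 180°]: 16.3523°.
Δφ = 28.2072 − 27.4039 = 0.8033°.
a = sin²(Δφ/2) + cos φ₁ · cos φ₂ · sin²(Δλ/2) = 0.015873.
c = 2·atan2(√a, √(1−a)) = 0.25265 rad → d = 6371·c ≈ 1609.61 km.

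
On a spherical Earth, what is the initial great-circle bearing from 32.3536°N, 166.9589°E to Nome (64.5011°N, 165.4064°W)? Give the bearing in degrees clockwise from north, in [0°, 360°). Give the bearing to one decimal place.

19.7°

Δλ = -165.4064 − 166.9589 = -332.3653°; wrapped into (−180°, 180°]: 27.6347°.
θ = atan2( sin Δλ · cos φ₂ , cos φ₁ · sin φ₂ − sin φ₁ · cos φ₂ · cos Δλ )
  = atan2(0.19968, 0.55838) = 19.677° → normalised to [0°, 360°): 19.677°.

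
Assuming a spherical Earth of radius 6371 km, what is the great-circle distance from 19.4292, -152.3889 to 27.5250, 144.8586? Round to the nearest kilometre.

Δλ = 144.8586 − -152.3889 = 297.2475°; wrapped into (−180°, 180°]: -62.7525°.
Δφ = 27.5250 − 19.4292 = 8.0958°.
a = sin²(Δφ/2) + cos φ₁ · cos φ₂ · sin²(Δλ/2) = 0.231692.
c = 2·atan2(√a, √(1−a)) = 1.00437 rad → d = 6371·c ≈ 6398.86 km.

6399 km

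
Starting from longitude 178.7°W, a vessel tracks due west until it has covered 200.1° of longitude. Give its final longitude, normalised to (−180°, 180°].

18.8°W

Start at -178.7°; shift −200.1° → -378.8°.
-378.8° lies outside (−180°, 180°]; add 360° → -18.8°.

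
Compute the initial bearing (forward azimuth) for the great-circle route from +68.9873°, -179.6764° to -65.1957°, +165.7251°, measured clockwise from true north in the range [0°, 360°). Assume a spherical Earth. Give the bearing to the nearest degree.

189°

Δλ = 165.7251 − -179.6764 = 345.4015°; wrapped into (−180°, 180°]: -14.5985°.
θ = atan2( sin Δλ · cos φ₂ , cos φ₁ · sin φ₂ − sin φ₁ · cos φ₂ · cos Δλ )
  = atan2(-0.10574, -0.70447) = -171.464° → normalised to [0°, 360°): 188.536°.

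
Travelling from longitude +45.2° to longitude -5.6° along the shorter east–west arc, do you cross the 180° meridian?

No

Signed shortest Δλ = ((-5.6 − 45.2 + 180) mod 360) − 180 = -50.8°.
Going west by 50.8° from +45.2° reaches -5.6° without touching 180°.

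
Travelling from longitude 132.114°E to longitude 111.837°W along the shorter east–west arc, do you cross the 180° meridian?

Naïve |-111.837 − 132.114| = 243.951° > 180°, so the shorter arc goes the other way round — across 180°.
Signed shortest Δλ = ((-111.837 − 132.114 + 180) mod 360) − 180 = 116.049°.
Going east by 116.049° from +132.114° passes through 180° before reaching -111.837°.

Yes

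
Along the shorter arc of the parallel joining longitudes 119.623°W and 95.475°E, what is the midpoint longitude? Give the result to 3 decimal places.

Signed shortest Δλ from -119.623° to +95.475° is -144.902°.
Midpoint longitude = -119.623° + (-144.902°)/2 = -119.623° − 72.451° = -192.074°.
Normalise into (−180°, 180°]: +167.926°.
(The naïve average (-119.623 + +95.475)/2 = -12.074° is on the wrong side of the globe.)

167.926°E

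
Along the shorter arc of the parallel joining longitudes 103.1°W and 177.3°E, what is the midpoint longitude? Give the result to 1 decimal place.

142.9°W

Signed shortest Δλ from -103.1° to +177.3° is -79.6°.
Midpoint longitude = -103.1° + (-79.6°)/2 = -103.1° − 39.8° = -142.9°.
(The naïve average (-103.1 + +177.3)/2 = 37.1° is on the wrong side of the globe.)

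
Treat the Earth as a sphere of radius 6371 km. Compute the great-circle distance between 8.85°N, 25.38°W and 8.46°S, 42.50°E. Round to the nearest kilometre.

Δλ = 42.50 − -25.38 = 67.88°.
Δφ = -8.46 − 8.85 = -17.31°.
a = sin²(Δφ/2) + cos φ₁ · cos φ₂ · sin²(Δλ/2) = 0.327309.
c = 2·atan2(√a, √(1−a)) = 1.21815 rad → d = 6371·c ≈ 7760.84 km.

7761 km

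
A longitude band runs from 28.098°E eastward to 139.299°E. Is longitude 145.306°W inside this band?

Band width going east from +28.098° to +139.299°: ((139.299 − 28.098) mod 360) = 111.201°.
Offset of -145.306° east of the west edge: ((-145.306 − 28.098) mod 360) = 186.596°.
186.596° > 111.201° ⇒ outside.

No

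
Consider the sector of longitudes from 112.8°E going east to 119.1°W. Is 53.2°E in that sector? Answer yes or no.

Band width going east from +112.8° to -119.1°: ((-119.1 − 112.8) mod 360) = 128.1°.
Offset of +53.2° east of the west edge: ((53.2 − 112.8) mod 360) = 300.4°.
300.4° > 128.1° ⇒ outside.

No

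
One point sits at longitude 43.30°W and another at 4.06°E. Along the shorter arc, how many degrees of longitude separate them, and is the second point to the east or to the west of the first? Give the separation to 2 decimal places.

Raw difference: 4.06 − -43.30 = 47.36°.
Normalise into (−180°, 180°]: 47.36° stays 47.36°.
Positive ⇒ the second point lies to the east; separation 47.36°.

47.36° east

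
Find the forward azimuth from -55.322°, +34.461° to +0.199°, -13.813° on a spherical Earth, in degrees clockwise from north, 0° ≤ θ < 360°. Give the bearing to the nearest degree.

306°

Δλ = -13.813 − 34.461 = -48.274°.
θ = atan2( sin Δλ · cos φ₂ , cos φ₁ · sin φ₂ − sin φ₁ · cos φ₂ · cos Δλ )
  = atan2(-0.74633, 0.54931) = -53.646° → normalised to [0°, 360°): 306.354°.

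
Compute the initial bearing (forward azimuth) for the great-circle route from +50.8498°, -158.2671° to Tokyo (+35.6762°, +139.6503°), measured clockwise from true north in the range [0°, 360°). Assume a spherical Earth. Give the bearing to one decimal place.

275.8°

Δλ = 139.6503 − -158.2671 = 297.9174°; wrapped into (−180°, 180°]: -62.0826°.
θ = atan2( sin Δλ · cos φ₂ , cos φ₁ · sin φ₂ − sin φ₁ · cos φ₂ · cos Δλ )
  = atan2(-0.71779, 0.07327) = -84.172° → normalised to [0°, 360°): 275.828°.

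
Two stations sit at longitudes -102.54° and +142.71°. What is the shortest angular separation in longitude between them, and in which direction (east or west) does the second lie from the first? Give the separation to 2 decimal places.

114.75° west

Raw difference: 142.71 − -102.54 = 245.25°.
Normalise into (−180°, 180°]: 245.25° − 360° = -114.75°.
Negative ⇒ the second point lies to the west; separation 114.75°.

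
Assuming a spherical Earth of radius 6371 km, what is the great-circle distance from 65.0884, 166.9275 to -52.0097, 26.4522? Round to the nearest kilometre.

17366 km

Δλ = 26.4522 − 166.9275 = -140.4753°.
Δφ = -52.0097 − 65.0884 = -117.0981°.
a = sin²(Δφ/2) + cos φ₁ · cos φ₂ · sin²(Δλ/2) = 0.957389.
c = 2·atan2(√a, √(1−a)) = 2.72575 rad → d = 6371·c ≈ 17365.77 km.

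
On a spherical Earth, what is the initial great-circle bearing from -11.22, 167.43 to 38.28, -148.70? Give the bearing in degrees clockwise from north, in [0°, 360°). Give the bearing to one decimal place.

37.2°

Δλ = -148.70 − 167.43 = -316.13°; wrapped into (−180°, 180°]: 43.87°.
θ = atan2( sin Δλ · cos φ₂ , cos φ₁ · sin φ₂ − sin φ₁ · cos φ₂ · cos Δλ )
  = atan2(0.54402, 0.71778) = 37.159° → normalised to [0°, 360°): 37.159°.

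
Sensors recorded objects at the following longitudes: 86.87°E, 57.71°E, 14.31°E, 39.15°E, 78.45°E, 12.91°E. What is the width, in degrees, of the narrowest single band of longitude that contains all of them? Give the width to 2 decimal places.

Sort the longitudes: +12.91°, +14.31°, +39.15°, +57.71°, +78.45°, +86.87°.
Eastward gaps between consecutive values (wrapping around): 1.40°, 24.84°, 18.56°, 20.74°, 8.42°, 286.04°.
Largest gap = 286.04° ⇒ minimal covering band is its complement: 360° − 286.04° = 73.96°.
Band runs from +12.91° eastward to +86.87°.

73.96°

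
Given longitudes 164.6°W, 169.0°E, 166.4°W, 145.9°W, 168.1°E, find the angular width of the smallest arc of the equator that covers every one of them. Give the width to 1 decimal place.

46.0°

Sort the longitudes: -166.4°, -164.6°, -145.9°, +168.1°, +169.0°.
Eastward gaps between consecutive values (wrapping around): 1.8°, 18.7°, 314.0°, 0.9°, 24.6°.
Largest gap = 314.0° ⇒ minimal covering band is its complement: 360° − 314.0° = 46.0°.
Band runs from +168.1° eastward to -145.9°, crossing the antimeridian.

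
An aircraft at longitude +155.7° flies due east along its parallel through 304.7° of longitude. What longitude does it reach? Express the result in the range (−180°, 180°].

+100.4°

Start at +155.7°; shift +304.7° → +460.4°.
+460.4° lies outside (−180°, 180°]; subtract 360° → +100.4°.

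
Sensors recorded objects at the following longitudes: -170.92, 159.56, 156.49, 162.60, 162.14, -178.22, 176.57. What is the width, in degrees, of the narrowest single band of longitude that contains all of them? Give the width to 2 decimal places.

Sort the longitudes: -178.22°, -170.92°, +156.49°, +159.56°, +162.14°, +162.60°, +176.57°.
Eastward gaps between consecutive values (wrapping around): 7.30°, 327.41°, 3.07°, 2.58°, 0.46°, 13.97°, 5.21°.
Largest gap = 327.41° ⇒ minimal covering band is its complement: 360° − 327.41° = 32.59°.
Band runs from +156.49° eastward to -170.92°, crossing the antimeridian.

32.59°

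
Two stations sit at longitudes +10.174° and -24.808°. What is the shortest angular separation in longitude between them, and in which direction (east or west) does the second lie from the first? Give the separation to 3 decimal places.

34.982° west

Raw difference: -24.808 − 10.174 = -34.982°.
Normalise into (−180°, 180°]: -34.982° stays -34.982°.
Negative ⇒ the second point lies to the west; separation 34.982°.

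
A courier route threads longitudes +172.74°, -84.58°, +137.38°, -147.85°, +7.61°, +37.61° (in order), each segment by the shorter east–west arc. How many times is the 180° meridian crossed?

3

Leg 1: +172.74° → -84.58°, shortest Δλ = 102.68° (east) — crosses 180°.
Leg 2: -84.58° → +137.38°, shortest Δλ = -138.04° (west) — crosses 180°.
Leg 3: +137.38° → -147.85°, shortest Δλ = 74.77° (east) — crosses 180°.
Leg 4: -147.85° → +7.61°, shortest Δλ = 155.46° (east) — does not cross 180°.
Leg 5: +7.61° → +37.61°, shortest Δλ = 30.0° (east) — does not cross 180°.
Total crossings: 3.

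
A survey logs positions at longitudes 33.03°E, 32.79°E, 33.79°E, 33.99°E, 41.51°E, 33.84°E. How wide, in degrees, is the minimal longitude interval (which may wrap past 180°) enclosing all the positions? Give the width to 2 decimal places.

Sort the longitudes: +32.79°, +33.03°, +33.79°, +33.84°, +33.99°, +41.51°.
Eastward gaps between consecutive values (wrapping around): 0.24°, 0.76°, 0.05°, 0.15°, 7.52°, 351.28°.
Largest gap = 351.28° ⇒ minimal covering band is its complement: 360° − 351.28° = 8.72°.
Band runs from +32.79° eastward to +41.51°.

8.72°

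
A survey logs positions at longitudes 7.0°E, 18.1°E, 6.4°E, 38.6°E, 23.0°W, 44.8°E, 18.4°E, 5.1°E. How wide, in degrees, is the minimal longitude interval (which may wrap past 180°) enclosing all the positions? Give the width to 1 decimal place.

67.8°

Sort the longitudes: -23.0°, +5.1°, +6.4°, +7.0°, +18.1°, +18.4°, +38.6°, +44.8°.
Eastward gaps between consecutive values (wrapping around): 28.1°, 1.3°, 0.6°, 11.1°, 0.3°, 20.2°, 6.2°, 292.2°.
Largest gap = 292.2° ⇒ minimal covering band is its complement: 360° − 292.2° = 67.8°.
Band runs from -23.0° eastward to +44.8°.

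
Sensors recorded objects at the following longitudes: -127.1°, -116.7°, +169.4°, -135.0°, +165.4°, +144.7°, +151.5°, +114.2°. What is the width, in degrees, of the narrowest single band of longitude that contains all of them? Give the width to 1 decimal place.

129.1°

Sort the longitudes: -135.0°, -127.1°, -116.7°, +114.2°, +144.7°, +151.5°, +165.4°, +169.4°.
Eastward gaps between consecutive values (wrapping around): 7.9°, 10.4°, 230.9°, 30.5°, 6.8°, 13.9°, 4.0°, 55.6°.
Largest gap = 230.9° ⇒ minimal covering band is its complement: 360° − 230.9° = 129.1°.
Band runs from +114.2° eastward to -116.7°, crossing the antimeridian.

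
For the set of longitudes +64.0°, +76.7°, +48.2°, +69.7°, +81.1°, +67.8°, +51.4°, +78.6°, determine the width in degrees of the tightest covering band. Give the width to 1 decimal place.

32.9°

Sort the longitudes: +48.2°, +51.4°, +64.0°, +67.8°, +69.7°, +76.7°, +78.6°, +81.1°.
Eastward gaps between consecutive values (wrapping around): 3.2°, 12.6°, 3.8°, 1.9°, 7.0°, 1.9°, 2.5°, 327.1°.
Largest gap = 327.1° ⇒ minimal covering band is its complement: 360° − 327.1° = 32.9°.
Band runs from +48.2° eastward to +81.1°.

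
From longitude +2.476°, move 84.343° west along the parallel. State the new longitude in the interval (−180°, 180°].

-81.867°

Start at +2.476°; shift −84.343° → -81.867°.
-81.867° already lies in (−180°, 180°].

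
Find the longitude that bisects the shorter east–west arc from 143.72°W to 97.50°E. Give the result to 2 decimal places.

Signed shortest Δλ from -143.72° to +97.50° is -118.78°.
Midpoint longitude = -143.72° + (-118.78°)/2 = -143.72° − 59.39° = -203.11°.
Normalise into (−180°, 180°]: +156.89°.
(The naïve average (-143.72 + +97.50)/2 = -23.11° is on the wrong side of the globe.)

156.89°E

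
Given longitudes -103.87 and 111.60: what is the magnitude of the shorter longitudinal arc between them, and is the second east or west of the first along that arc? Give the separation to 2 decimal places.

Raw difference: 111.60 − -103.87 = 215.47°.
Normalise into (−180°, 180°]: 215.47° − 360° = -144.53°.
Negative ⇒ the second point lies to the west; separation 144.53°.

144.53° west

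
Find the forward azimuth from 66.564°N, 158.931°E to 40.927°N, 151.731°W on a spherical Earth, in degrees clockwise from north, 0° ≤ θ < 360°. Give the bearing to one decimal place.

Δλ = -151.731 − 158.931 = -310.662°; wrapped into (−180°, 180°]: 49.338°.
θ = atan2( sin Δλ · cos φ₂ , cos φ₁ · sin φ₂ − sin φ₁ · cos φ₂ · cos Δλ )
  = atan2(0.57313, -0.19115) = 108.444° → normalised to [0°, 360°): 108.444°.

108.4°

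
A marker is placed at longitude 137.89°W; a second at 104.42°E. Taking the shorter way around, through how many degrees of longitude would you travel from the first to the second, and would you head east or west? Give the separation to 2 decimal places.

Raw difference: 104.42 − -137.89 = 242.31°.
Normalise into (−180°, 180°]: 242.31° − 360° = -117.69°.
Negative ⇒ the second point lies to the west; separation 117.69°.

117.69° west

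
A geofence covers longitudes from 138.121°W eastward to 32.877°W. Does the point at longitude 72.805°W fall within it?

Band width going east from -138.121° to -32.877°: ((-32.877 − -138.121) mod 360) = 105.244°.
Offset of -72.805° east of the west edge: ((-72.805 − -138.121) mod 360) = 65.316°.
65.316° ≤ 105.244° ⇒ inside.

Yes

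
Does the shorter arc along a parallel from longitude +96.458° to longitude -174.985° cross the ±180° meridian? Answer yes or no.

Yes

Naïve |-174.985 − 96.458| = 271.443° > 180°, so the shorter arc goes the other way round — across 180°.
Signed shortest Δλ = ((-174.985 − 96.458 + 180) mod 360) − 180 = 88.557°.
Going east by 88.557° from +96.458° passes through 180° before reaching -174.985°.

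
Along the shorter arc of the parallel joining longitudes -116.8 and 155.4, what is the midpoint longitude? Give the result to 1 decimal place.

Signed shortest Δλ from -116.8° to +155.4° is -87.8°.
Midpoint longitude = -116.8° + (-87.8°)/2 = -116.8° − 43.9° = -160.7°.
(The naïve average (-116.8 + +155.4)/2 = 19.3° is on the wrong side of the globe.)

-160.7°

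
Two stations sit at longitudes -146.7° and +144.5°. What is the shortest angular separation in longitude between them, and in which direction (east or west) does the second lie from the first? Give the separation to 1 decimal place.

Raw difference: 144.5 − -146.7 = 291.2°.
Normalise into (−180°, 180°]: 291.2° − 360° = -68.8°.
Negative ⇒ the second point lies to the west; separation 68.8°.

68.8° west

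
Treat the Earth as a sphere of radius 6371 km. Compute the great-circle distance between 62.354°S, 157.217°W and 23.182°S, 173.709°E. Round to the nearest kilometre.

4873 km

Δλ = 173.709 − -157.217 = 330.926°; wrapped into (−180°, 180°]: -29.074°.
Δφ = -23.182 − -62.354 = 39.172°.
a = sin²(Δφ/2) + cos φ₁ · cos φ₂ · sin²(Δλ/2) = 0.139247.
c = 2·atan2(√a, √(1−a)) = 0.76482 rad → d = 6371·c ≈ 4872.68 km.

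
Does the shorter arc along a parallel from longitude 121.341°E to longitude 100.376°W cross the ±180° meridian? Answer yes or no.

Naïve |-100.376 − 121.341| = 221.717° > 180°, so the shorter arc goes the other way round — across 180°.
Signed shortest Δλ = ((-100.376 − 121.341 + 180) mod 360) − 180 = 138.283°.
Going east by 138.283° from +121.341° passes through 180° before reaching -100.376°.

Yes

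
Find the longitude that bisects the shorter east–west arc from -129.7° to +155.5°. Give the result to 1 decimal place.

-167.1°

Signed shortest Δλ from -129.7° to +155.5° is -74.8°.
Midpoint longitude = -129.7° + (-74.8°)/2 = -129.7° − 37.4° = -167.1°.
(The naïve average (-129.7 + +155.5)/2 = 12.9° is on the wrong side of the globe.)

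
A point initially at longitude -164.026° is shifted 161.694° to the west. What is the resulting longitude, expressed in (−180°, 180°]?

+34.280°

Start at -164.026°; shift −161.694° → -325.720°.
-325.720° lies outside (−180°, 180°]; add 360° → +34.280°.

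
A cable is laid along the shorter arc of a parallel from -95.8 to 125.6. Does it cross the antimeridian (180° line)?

Naïve |125.6 − -95.8| = 221.4° > 180°, so the shorter arc goes the other way round — across 180°.
Signed shortest Δλ = ((125.6 − -95.8 + 180) mod 360) − 180 = -138.6°.
Going west by 138.6° from -95.8° passes through 180° before reaching +125.6°.

Yes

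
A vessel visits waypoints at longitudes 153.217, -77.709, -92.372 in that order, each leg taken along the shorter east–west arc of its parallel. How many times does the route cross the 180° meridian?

Leg 1: +153.217° → -77.709°, shortest Δλ = 129.074° (east) — crosses 180°.
Leg 2: -77.709° → -92.372°, shortest Δλ = -14.663° (west) — does not cross 180°.
Total crossings: 1.

1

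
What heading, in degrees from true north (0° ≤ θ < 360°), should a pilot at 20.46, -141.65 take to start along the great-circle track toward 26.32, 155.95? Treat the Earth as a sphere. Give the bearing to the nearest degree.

289°

Δλ = 155.95 − -141.65 = 297.60°; wrapped into (−180°, 180°]: -62.40°.
θ = atan2( sin Δλ · cos φ₂ , cos φ₁ · sin φ₂ − sin φ₁ · cos φ₂ · cos Δλ )
  = atan2(-0.79433, 0.27026) = -71.210° → normalised to [0°, 360°): 288.790°.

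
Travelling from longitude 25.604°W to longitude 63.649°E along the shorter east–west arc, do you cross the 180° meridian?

Signed shortest Δλ = ((63.649 − -25.604 + 180) mod 360) − 180 = 89.253°.
Going east by 89.253° from -25.604° reaches +63.649° without touching 180°.

No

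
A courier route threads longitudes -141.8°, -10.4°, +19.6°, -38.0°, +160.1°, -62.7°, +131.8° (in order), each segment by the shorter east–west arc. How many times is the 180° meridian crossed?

Leg 1: -141.8° → -10.4°, shortest Δλ = 131.4° (east) — does not cross 180°.
Leg 2: -10.4° → +19.6°, shortest Δλ = 30.0° (east) — does not cross 180°.
Leg 3: +19.6° → -38.0°, shortest Δλ = -57.6° (west) — does not cross 180°.
Leg 4: -38.0° → +160.1°, shortest Δλ = -161.9° (west) — crosses 180°.
Leg 5: +160.1° → -62.7°, shortest Δλ = 137.2° (east) — crosses 180°.
Leg 6: -62.7° → +131.8°, shortest Δλ = -165.5° (west) — crosses 180°.
Total crossings: 3.

3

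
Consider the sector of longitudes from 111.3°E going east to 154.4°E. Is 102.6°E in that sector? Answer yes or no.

No

Band width going east from +111.3° to +154.4°: ((154.4 − 111.3) mod 360) = 43.1°.
Offset of +102.6° east of the west edge: ((102.6 − 111.3) mod 360) = 351.3°.
351.3° > 43.1° ⇒ outside.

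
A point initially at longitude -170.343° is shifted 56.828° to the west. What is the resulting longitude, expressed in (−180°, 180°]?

+132.829°

Start at -170.343°; shift −56.828° → -227.171°.
-227.171° lies outside (−180°, 180°]; add 360° → +132.829°.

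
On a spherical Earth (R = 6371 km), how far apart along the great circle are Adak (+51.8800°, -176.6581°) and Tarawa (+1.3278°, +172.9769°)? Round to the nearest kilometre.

5704 km

Δλ = 172.9769 − -176.6581 = 349.6350°; wrapped into (−180°, 180°]: -10.3650°.
Δφ = 1.3278 − 51.8800 = -50.5522°.
a = sin²(Δφ/2) + cos φ₁ · cos φ₂ · sin²(Δλ/2) = 0.187348.
c = 2·atan2(√a, √(1−a)) = 0.89528 rad → d = 6371·c ≈ 5703.80 km.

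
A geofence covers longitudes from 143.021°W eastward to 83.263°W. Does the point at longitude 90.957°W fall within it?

Yes

Band width going east from -143.021° to -83.263°: ((-83.263 − -143.021) mod 360) = 59.758°.
Offset of -90.957° east of the west edge: ((-90.957 − -143.021) mod 360) = 52.064°.
52.064° ≤ 59.758° ⇒ inside.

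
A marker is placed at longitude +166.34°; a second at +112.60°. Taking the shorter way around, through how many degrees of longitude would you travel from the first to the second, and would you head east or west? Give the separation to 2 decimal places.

Raw difference: 112.60 − 166.34 = -53.74°.
Normalise into (−180°, 180°]: -53.74° stays -53.74°.
Negative ⇒ the second point lies to the west; separation 53.74°.

53.74° west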